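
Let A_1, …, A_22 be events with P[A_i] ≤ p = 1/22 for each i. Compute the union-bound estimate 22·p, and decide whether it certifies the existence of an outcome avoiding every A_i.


Union bound: P[∪_{i=1}^{22} A_i] ≤ Σ_i P[A_i] ≤ 22·p = 22·(1/22) = 1.
Numerically: 1 ≈ 1.00000.
Is 1 < 1? NO.
Since the bound 1 is ≥ 1, the union bound is uninformative here; it does NOT by itself certify existence.

22·p = 1 ≈ 1.00000; existence NOT certified by the union bound.


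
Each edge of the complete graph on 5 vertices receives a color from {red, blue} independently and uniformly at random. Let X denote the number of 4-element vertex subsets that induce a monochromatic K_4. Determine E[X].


Let X = Σ_S X_S over the C(5, 4) = 5 subsets S of size 4, where X_S = 1 if the K_4 on S is monochromatic.
For a fixed S, the K_4 on S has C(4, 2) = 6 edges. P[all 6 edges red] = (1/2)^6, and likewise for blue, so P[monochromatic] = 2·(1/2)^6 = 2^{1 − 6} = 1/32.
By linearity of expectation: E[X] = C(5, 4) · 2^{1 − 6} = 5 · 1/32 = 5/32.
Numerically: E[X] ≈ 0.156.

E[X] = C(5,4)·2^(1−C(4,2)) = 5/32 ≈ 0.156.


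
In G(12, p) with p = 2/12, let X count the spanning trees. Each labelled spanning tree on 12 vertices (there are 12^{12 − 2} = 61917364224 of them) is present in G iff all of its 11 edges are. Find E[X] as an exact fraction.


K_12 has 12^{12 − 2} = 61917364224 labelled spanning trees.
For each such spanning tree H, let X_H = 1 if all 11 edges of H are present in G. Then P[X_H = 1] = p^{11} = (1/6)^{11} = 1/362797056.
By linearity of expectation: E[X] = Σ_H E[X_H] = 61917364224 · p^{11} = 61917364224 · 1/362797056 = 512/3.
Numerically: E[X] ≈ 170.667.

E[X] = 61917364224 · (1/6)^{11} = 512/3 ≈ 170.667.


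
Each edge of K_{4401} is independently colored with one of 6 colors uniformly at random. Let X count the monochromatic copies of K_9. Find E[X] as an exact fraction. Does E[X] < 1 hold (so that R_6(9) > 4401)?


E[X] = C(4401, 9) · 6^{1 − 36} = 1692951372410676096134752050 · 6^{−35} = 1692951372410676096134752050/1719070799748422591028658176.
As a reduced fraction: E[X] = 282158562068446016022458675/286511799958070431838109696 ≈ 0.9848061.
Is E[X] < 1? YES.
Since E[X] < 1, there exists a 6-coloring of K_{4401} with no monochromatic K_9; hence R_6(9) > 4401.

E[X] = 282158562068446016022458675/286511799958070431838109696 ≈ 0.9848061; E[X] < 1, so R_6(9) > 4401.


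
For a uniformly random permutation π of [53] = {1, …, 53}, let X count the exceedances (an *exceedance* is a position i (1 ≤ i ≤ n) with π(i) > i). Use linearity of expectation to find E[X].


Write X = Σ_{i=1}^{53} X_i, where X_i = 1_{π(i) > i}.
For each fixed i, π(i) is uniform over {1, …, 53} (marginal of a uniform permutation), so P[π(i) > i] = (n − i)/n. Summing: Σ_{i=1}^{53} (n − i)/n = (0 + 1 + … + 52)/53 = 53(53 − 1)/(2·53) = (53 − 1)/2.
Hence E[X] = Σ_{i=1}^{53} (53 − i)/53 = 26 ≈ 26.0000.

E[X] = 26 = 26.0000.


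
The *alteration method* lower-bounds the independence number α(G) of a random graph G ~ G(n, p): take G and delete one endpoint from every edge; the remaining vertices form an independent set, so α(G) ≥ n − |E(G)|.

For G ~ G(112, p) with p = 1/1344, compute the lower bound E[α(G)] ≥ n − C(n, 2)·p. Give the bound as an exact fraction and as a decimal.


E[|E(G)|] = C(112, 2)·p = 6216 · (1/1344) = 37/8.
E[α(G)] ≥ n − E[|E(G)|] = 112 − 37/8 = 859/8.
Numerically: ≈ 107.3750.
(This is only a lower bound; the true E[α(G)] may be larger.)

E[α(G)] ≥ 859/8 ≈ 107.3750.


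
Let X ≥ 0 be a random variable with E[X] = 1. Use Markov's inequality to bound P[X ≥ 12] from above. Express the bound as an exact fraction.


μ = E[X] = 1, a = 12.
Markov: P[X ≥ 12] ≤ μ/a = (1)/12 = 1/12.
Numerically: ≈ 0.08333.
(Since a = 12 > μ = 1.00000, the bound 1/12 is < 1 and informative.)

P[X ≥ 12] ≤ 1/12 ≈ 0.08333.


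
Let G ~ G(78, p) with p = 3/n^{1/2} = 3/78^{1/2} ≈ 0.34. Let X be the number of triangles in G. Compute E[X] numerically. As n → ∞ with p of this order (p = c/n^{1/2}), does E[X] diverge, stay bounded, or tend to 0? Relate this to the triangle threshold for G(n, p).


Number of potential triangles: C(78, 3) = 76076.
Each occurs with probability p³ ≈ (0.34)³ ≈ 3.91942e-02.
By linearity: E[X] = C(78, 3)·p³ ≈ 76076 · 3.91942e-02 ≈ 2981.738.
Since α = 1/2 < 1, p = c/n^{1/2} ≫ 1/n is above the triangle threshold p ~ 1/n. Asymptotically E[X] ~ (c³/6)·n^{3(1−α)} = (3³/6)·n^{1.5} → ∞; triangles are abundant w.h.p.

E[X] ≈ 2981.738; in regime p = Θ(1/n^{1/2}) E[X] diverges (above the triangle threshold p ~ 1/n).


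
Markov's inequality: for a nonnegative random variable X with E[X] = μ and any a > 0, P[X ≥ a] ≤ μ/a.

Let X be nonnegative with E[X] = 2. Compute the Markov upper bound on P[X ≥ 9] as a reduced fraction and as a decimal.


μ = E[X] = 2, a = 9.
Markov: P[X ≥ 9] ≤ μ/a = (2)/9 = 2/9.
Numerically: ≈ 0.222222.
(Since a = 9 > μ = 2.000000, the bound 2/9 is < 1 and informative.)

P[X ≥ 9] ≤ 2/9 ≈ 0.222222.


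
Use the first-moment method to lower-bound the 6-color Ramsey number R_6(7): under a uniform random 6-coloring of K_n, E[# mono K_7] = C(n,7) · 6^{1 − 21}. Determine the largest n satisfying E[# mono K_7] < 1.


We need C(n, 7) · 6^{1 − 21} < 1, i.e. C(n, 7) < 6^{21 − 1} = 3656158440062976.
Check values of n near the boundary:
  n = 562: C(562, 7) = 3384017972944752; 3384017972944752 < 3656158440062976? YES
  n = 563: C(563, 7) = 3426622515769596; 3426622515769596 < 3656158440062976? YES
  n = 564: C(564, 7) = 3469685994423792; 3469685994423792 < 3656158440062976? YES
  n = 565: C(565, 7) = 3513212521235560; 3513212521235560 < 3656158440062976? YES
  n = 566: C(566, 7) = 3557206237959440; 3557206237959440 < 3656158440062976? YES
  n = 567: C(567, 7) = 3601671315933933; 3601671315933933 < 3656158440062976? YES
  n = 568: C(568, 7) = 3646611956239704; 3646611956239704 < 3656158440062976? YES
  n = 569: C(569, 7) = 3692032389858348; 3692032389858348 < 3656158440062976? NO
The largest n with C(n, 7) < 3656158440062976 is n = 568 (where E[X] = 16882462760369/16926659444736 ≈ 0.997389). Hence R_6(7) > 568, i.e. R_6(7) ≥ 569.

Largest n = 568; hence R_6(7) > 568.


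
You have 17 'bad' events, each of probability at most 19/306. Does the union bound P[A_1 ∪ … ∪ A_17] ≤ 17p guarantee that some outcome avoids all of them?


Union bound: P[∪_{i=1}^{17} A_i] ≤ Σ_i P[A_i] ≤ 17·p = 17·(19/306) = 19/18.
Numerically: 19/18 ≈ 1.0555556.
Is 19/18 < 1? NO.
Since the bound 19/18 is ≥ 1, the union bound is uninformative here; it does NOT by itself certify existence.

17·p = 19/18 ≈ 1.0555556; existence NOT certified by the union bound.


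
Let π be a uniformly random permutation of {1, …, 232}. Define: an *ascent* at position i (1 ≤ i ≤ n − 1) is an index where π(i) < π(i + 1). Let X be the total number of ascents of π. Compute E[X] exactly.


Write X = Σ X_I over i = 1, …, 231, with X_I the indicator of one ascent.
There are 231 indicators.
For each fixed i, the pair (π(i), π(i+1)) is a uniformly random ordered pair of distinct values from {1, …, 232}; by symmetry P[π(i) < π(i+1)] = 1/2.
By linearity: E[X] = 231 · (1/2) = (232 − 1) · (1/2) = 231/2 ≈ 115.5000.

E[X] = 231/2 = 115.5000.


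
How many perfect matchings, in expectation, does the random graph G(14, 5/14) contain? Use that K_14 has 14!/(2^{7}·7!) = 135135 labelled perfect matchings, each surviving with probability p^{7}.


K_14 has 14!/(2^{7}·7!) = 135135 labelled perfect matchings.
For each such perfect matching H, let X_H = 1 if all 7 edges of H are present in G. Then P[X_H = 1] = p^{7} = (5/14)^{7} = 78125/105413504.
By linearity of expectation: E[X] = Σ_H E[X_H] = 135135 · p^{7} = 135135 · 78125/105413504 = 1508203125/15059072.
Numerically: E[X] ≈ 100.

E[X] = 135135 · (5/14)^{7} = 1508203125/15059072 ≈ 100.


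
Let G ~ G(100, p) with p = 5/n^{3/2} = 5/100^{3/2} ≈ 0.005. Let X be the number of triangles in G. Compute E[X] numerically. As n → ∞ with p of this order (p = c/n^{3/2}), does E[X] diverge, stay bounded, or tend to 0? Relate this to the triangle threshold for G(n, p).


Number of potential triangles: C(100, 3) = 161700.
Each occurs with probability p³ ≈ (0.005)³ ≈ 1.25000e-07.
By linearity: E[X] = C(100, 3)·p³ ≈ 161700 · 1.25000e-07 ≈ 0.020.
Since α = 3/2 > 1, p = c/n^{3/2} = o(1/n) is below the triangle threshold p ~ 1/n. Asymptotically E[X] ~ (c³/6)·n^{3(1−α)} = (5³/6)·n^{-1.5} → 0, so by Markov's inequality G has no triangles w.h.p.

E[X] ≈ 0.020; in regime p = Θ(1/n^{3/2}) E[X] tends to 0 (below the triangle threshold p ~ 1/n).


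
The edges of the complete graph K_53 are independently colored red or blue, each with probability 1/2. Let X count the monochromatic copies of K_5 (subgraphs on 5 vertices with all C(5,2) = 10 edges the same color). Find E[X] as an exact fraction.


Let X = Σ_S X_S over the C(53, 5) = 2869685 subsets S of size 5, where X_S = 1 if the K_5 on S is monochromatic.
For a fixed S, the K_5 on S has C(5, 2) = 10 edges. P[all 10 edges red] = (1/2)^10, and likewise for blue, so P[monochromatic] = 2·(1/2)^10 = 2^{1 − 10} = 1/512.
Summing: E[X] = C(53, 5) · 2^{1 − 10} = 2869685 · 1/512 = 2869685/512.
Numerically: E[X] ≈ 5604.8535.

E[X] = C(53,5)·2^(1−C(5,2)) = 2869685/512 ≈ 5604.8535.


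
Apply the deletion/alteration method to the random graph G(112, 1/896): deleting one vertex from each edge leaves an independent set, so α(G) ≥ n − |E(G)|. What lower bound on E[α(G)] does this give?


E[|E(G)|] = C(112, 2)·p = 6216 · (1/896) = 111/16.
E[α(G)] ≥ n − E[|E(G)|] = 112 − 111/16 = 1681/16.
Numerically: ≈ 105.0625.
(This is only a lower bound; the true E[α(G)] may be larger.)

E[α(G)] ≥ 1681/16 ≈ 105.0625.


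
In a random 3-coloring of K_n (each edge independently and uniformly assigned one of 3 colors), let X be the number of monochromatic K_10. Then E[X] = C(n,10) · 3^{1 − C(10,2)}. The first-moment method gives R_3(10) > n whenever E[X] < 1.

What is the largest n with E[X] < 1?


We need C(n, 10) · 3^{1 − 45} < 1, i.e. C(n, 10) < 3^{45 − 1} = 984770902183611232881.
Check values of n near the boundary:
  n = 570: C(570, 10) = 921524823451961408691; 921524823451961408691 < 984770902183611232881? YES
  n = 571: C(571, 10) = 937951290893172842001; 937951290893172842001 < 984770902183611232881? YES
  n = 572: C(572, 10) = 954640815642161682606; 954640815642161682606 < 984770902183611232881? YES
  n = 573: C(573, 10) = 971597135635805762226; 971597135635805762226 < 984770902183611232881? YES
  n = 574: C(574, 10) = 988824035203816502691; 988824035203816502691 < 984770902183611232881? NO
  n = 575: C(575, 10) = 1006325345561406175305; 1006325345561406175305 < 984770902183611232881? NO
The largest n with C(n, 10) < 984770902183611232881 is n = 573 (where E[X] = 35985079097622435638/36472996377170786403 ≈ 0.98662). Hence R_3(10) > 573, i.e. R_3(10) ≥ 574.

Largest n = 573; hence R_3(10) > 573.


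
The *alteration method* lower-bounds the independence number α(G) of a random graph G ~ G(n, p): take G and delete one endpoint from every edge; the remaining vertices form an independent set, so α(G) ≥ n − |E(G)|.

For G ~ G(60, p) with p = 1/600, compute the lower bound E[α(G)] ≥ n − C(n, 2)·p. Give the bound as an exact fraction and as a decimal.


E[|E(G)|] = C(60, 2)·p = 1770 · (1/600) = 59/20.
E[α(G)] ≥ n − E[|E(G)|] = 60 − 59/20 = 1141/20.
Numerically: ≈ 57.050000.
(This is only a lower bound; the true E[α(G)] may be larger.)

E[α(G)] ≥ 1141/20 ≈ 57.050000.


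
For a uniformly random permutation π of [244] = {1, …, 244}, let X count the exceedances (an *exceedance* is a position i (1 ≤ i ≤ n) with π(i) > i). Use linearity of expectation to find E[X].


Write X = Σ_{i=1}^{244} X_i, where X_i = 1_{π(i) > i}.
For each fixed i, π(i) is uniform over {1, …, 244} (marginal of a uniform permutation), so P[π(i) > i] = (n − i)/n. Summing: Σ_{i=1}^{244} (n − i)/n = (0 + 1 + … + 243)/244 = 244(244 − 1)/(2·244) = (244 − 1)/2.
Hence E[X] = Σ_{i=1}^{244} (244 − i)/244 = 243/2 ≈ 121.50000.

E[X] = 243/2 = 121.50000.


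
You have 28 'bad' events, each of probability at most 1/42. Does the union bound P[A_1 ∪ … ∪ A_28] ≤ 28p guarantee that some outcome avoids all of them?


Union bound: P[∪_{i=1}^{28} A_i] ≤ Σ_i P[A_i] ≤ 28·p = 28·(1/42) = 2/3.
Numerically: 2/3 ≈ 0.6666667.
Is 2/3 < 1? YES.
Since P[∪ A_i] ≤ 2/3 < 1, the complement has P[∩ A_i^c] ≥ 1 − 2/3 = 1/3 > 0, so some outcome avoids every A_i.

28·p = 2/3 ≈ 0.6666667; existence CERTIFIED by the union bound.


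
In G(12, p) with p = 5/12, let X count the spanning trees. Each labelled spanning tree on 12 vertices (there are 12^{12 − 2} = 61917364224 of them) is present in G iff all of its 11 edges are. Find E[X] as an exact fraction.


K_12 has 12^{12 − 2} = 61917364224 labelled spanning trees.
For each such spanning tree H, let X_H = 1 if all 11 edges of H are present in G. Then P[X_H = 1] = p^{11} = (5/12)^{11} = 48828125/743008370688.
Summing the indicators: E[X] = Σ_H E[X_H] = 61917364224 · p^{11} = 61917364224 · 48828125/743008370688 = 48828125/12.
Numerically: E[X] ≈ 4.06901e+06.

E[X] = 61917364224 · (5/12)^{11} = 48828125/12 ≈ 4.06901e+06.


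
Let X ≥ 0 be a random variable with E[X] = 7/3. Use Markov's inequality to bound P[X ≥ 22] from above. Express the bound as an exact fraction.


μ = E[X] = 7/3, a = 22.
Markov: P[X ≥ 22] ≤ μ/a = (7/3)/22 = 7/66.
Numerically: ≈ 0.10606.
(Since a = 22 > μ = 2.33333, the bound 7/66 is < 1 and informative.)

P[X ≥ 22] ≤ 7/66 ≈ 0.10606.


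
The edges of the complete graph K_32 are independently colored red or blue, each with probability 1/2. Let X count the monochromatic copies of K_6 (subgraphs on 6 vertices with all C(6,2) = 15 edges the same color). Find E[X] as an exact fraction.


Let X = Σ_S X_S over the C(32, 6) = 906192 subsets S of size 6, where X_S = 1 if the K_6 on S is monochromatic.
For a fixed S, the K_6 on S has C(6, 2) = 15 edges. P[all 15 edges red] = (1/2)^15, and likewise for blue, so P[monochromatic] = 2·(1/2)^15 = 2^{1 − 15} = 1/16384.
Summing: E[X] = C(32, 6) · 2^{1 − 15} = 906192 · 1/16384 = 56637/1024.
Numerically: E[X] ≈ 55.3096.

E[X] = C(32,6)·2^(1−C(6,2)) = 56637/1024 ≈ 55.3096.


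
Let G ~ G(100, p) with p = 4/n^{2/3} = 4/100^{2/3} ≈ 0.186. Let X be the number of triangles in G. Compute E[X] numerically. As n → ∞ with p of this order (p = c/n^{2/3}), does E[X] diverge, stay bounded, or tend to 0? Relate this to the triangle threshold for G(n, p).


Number of potential triangles: C(100, 3) = 161700.
Each occurs with probability p³ ≈ (0.186)³ ≈ 6.40000e-03.
By linearity: E[X] = C(100, 3)·p³ ≈ 161700 · 6.40000e-03 ≈ 1034.880.
Since α = 2/3 < 1, p = c/n^{2/3} ≫ 1/n is above the triangle threshold p ~ 1/n. Asymptotically E[X] ~ (c³/6)·n^{3(1−α)} = (4³/6)·n^{1} → ∞; triangles are abundant w.h.p.

E[X] ≈ 1034.880; in regime p = Θ(1/n^{2/3}) E[X] diverges (above the triangle threshold p ~ 1/n).


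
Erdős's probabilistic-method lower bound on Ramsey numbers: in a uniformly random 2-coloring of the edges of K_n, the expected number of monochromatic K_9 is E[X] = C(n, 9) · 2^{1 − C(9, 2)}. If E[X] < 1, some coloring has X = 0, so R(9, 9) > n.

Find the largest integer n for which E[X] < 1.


We need C(n, 9) · 2^{1 − 36} < 1, i.e. C(n, 9) < 2^{36 − 1} = 34359738368.
Check values of n near the boundary:
  n = 61: C(61, 9) = 17341763505; 17341763505 < 34359738368? YES
  n = 62: C(62, 9) = 20286591270; 20286591270 < 34359738368? YES
  n = 63: C(63, 9) = 23667689815; 23667689815 < 34359738368? YES
  n = 64: C(64, 9) = 27540584512; 27540584512 < 34359738368? YES
  n = 65: C(65, 9) = 31966749880; 31966749880 < 34359738368? YES
  n = 66: C(66, 9) = 37014131440; 37014131440 < 34359738368? NO
  n = 67: C(67, 9) = 42757703560; 42757703560 < 34359738368? NO
The largest n with C(n, 9) < 34359738368 is n = 65 (where E[X] = 3995843735/4294967296 ≈ 0.93035). Hence R(9, 9) > 65, i.e. R(9, 9) ≥ 66.

Largest n = 65; hence R(9, 9) > 65.


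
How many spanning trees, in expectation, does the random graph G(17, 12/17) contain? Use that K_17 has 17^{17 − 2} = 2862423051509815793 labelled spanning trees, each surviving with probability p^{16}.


K_17 has 17^{17 − 2} = 2862423051509815793 labelled spanning trees.
For each such spanning tree H, let X_H = 1 if all 16 edges of H are present in G. Then P[X_H = 1] = p^{16} = (12/17)^{16} = 184884258895036416/48661191875666868481.
By linearity of expectation: E[X] = Σ_H E[X_H] = 2862423051509815793 · p^{16} = 2862423051509815793 · 184884258895036416/48661191875666868481 = 184884258895036416/17.
Numerically: E[X] ≈ 1.088e+16.

E[X] = 2862423051509815793 · (12/17)^{16} = 184884258895036416/17 ≈ 1.088e+16.


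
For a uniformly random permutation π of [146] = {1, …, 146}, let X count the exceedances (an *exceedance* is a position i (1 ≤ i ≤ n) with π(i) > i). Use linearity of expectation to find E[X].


Write X = Σ_{i=1}^{146} X_i, where X_i = 1_{π(i) > i}.
For each fixed i, π(i) is uniform over {1, …, 146} (marginal of a uniform permutation), so P[π(i) > i] = (n − i)/n. Summing: Σ_{i=1}^{146} (n − i)/n = (0 + 1 + … + 145)/146 = 146(146 − 1)/(2·146) = (146 − 1)/2.
Hence E[X] = Σ_{i=1}^{146} (146 − i)/146 = 145/2 ≈ 72.500.

E[X] = 145/2 = 72.500.


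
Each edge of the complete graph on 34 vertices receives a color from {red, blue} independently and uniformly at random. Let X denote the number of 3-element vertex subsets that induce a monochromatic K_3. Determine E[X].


Let X = Σ_S X_S over the C(34, 3) = 5984 subsets S of size 3, where X_S = 1 if the K_3 on S is monochromatic.
For a fixed S, the K_3 on S has C(3, 2) = 3 edges. P[all 3 edges red] = (1/2)^3, and likewise for blue, so P[monochromatic] = 2·(1/2)^3 = 2^{1 − 3} = 1/4.
By linearity of expectation: E[X] = C(34, 3) · 2^{1 − 3} = 5984 · 1/4 = 1496.
Numerically: E[X] ≈ 1496.000000.

E[X] = C(34,3)·2^(1−C(3,2)) = 1496 ≈ 1496.000000.


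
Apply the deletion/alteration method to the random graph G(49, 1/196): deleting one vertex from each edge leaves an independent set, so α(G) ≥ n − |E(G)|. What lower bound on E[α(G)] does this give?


E[|E(G)|] = C(49, 2)·p = 1176 · (1/196) = 6.
E[α(G)] ≥ n − E[|E(G)|] = 49 − 6 = 43.
Numerically: ≈ 43.000.
(This is only a lower bound; the true E[α(G)] may be larger.)

E[α(G)] ≥ 43 ≈ 43.000.


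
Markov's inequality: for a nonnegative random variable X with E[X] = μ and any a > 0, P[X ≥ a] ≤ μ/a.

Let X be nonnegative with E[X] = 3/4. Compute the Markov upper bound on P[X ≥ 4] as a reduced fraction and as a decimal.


μ = E[X] = 3/4, a = 4.
Markov: P[X ≥ 4] ≤ μ/a = (3/4)/4 = 3/16.
Numerically: ≈ 0.1875.
(Since a = 4 > μ = 0.7500, the bound 3/16 is < 1 and informative.)

P[X ≥ 4] ≤ 3/16 ≈ 0.1875.


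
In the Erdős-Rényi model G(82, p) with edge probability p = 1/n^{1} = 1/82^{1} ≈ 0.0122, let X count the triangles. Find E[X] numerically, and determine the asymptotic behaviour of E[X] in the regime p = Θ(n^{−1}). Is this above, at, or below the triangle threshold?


Number of potential triangles: C(82, 3) = 88560.
Each occurs with probability p³ ≈ (0.0122)³ ≈ 1.813671e-06.
By linearity: E[X] = C(82, 3)·p³ ≈ 88560 · 1.813671e-06 ≈ 0.1606.
Here α = 1, so p = 1/n is exactly at the triangle threshold p ~ 1/n. Asymptotically E[X] → c³/6 = 1³/6 = 1/6 ≈ 0.1667, a bounded constant. In this regime the triangle count is asymptotically Poisson(c³/6).

E[X] ≈ 0.1606; in regime p = Θ(1/n^{1}) E[X] stays bounded (at the triangle threshold p ~ 1/n).


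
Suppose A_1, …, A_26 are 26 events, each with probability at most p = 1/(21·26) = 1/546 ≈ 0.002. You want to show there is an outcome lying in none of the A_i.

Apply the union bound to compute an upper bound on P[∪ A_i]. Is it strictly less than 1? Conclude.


Union bound: P[∪_{i=1}^{26} A_i] ≤ Σ_i P[A_i] ≤ 26·p = 26·(1/546) = 1/21.
Numerically: 1/21 ≈ 0.048.
Is 1/21 < 1? YES.
Since P[∪ A_i] ≤ 1/21 < 1, the complement has P[∩ A_i^c] ≥ 1 − 1/21 = 20/21 > 0, so some outcome avoids every A_i.

26·p = 1/21 ≈ 0.048; existence CERTIFIED by the union bound.


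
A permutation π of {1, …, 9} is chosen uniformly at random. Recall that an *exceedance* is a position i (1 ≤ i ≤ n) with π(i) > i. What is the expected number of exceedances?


Write X = Σ_{i=1}^{9} X_i, where X_i = 1_{π(i) > i}.
For each fixed i, π(i) is uniform over {1, …, 9} (marginal of a uniform permutation), so P[π(i) > i] = (n − i)/n. Summing: Σ_{i=1}^{9} (n − i)/n = (0 + 1 + … + 8)/9 = 9(9 − 1)/(2·9) = (9 − 1)/2.
Hence E[X] = Σ_{i=1}^{9} (9 − i)/9 = 4 ≈ 4.0000.

E[X] = 4 = 4.0000.


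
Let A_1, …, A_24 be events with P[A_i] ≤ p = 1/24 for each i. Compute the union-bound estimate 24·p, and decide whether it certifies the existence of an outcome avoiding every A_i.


Union bound: P[∪_{i=1}^{24} A_i] ≤ Σ_i P[A_i] ≤ 24·p = 24·(1/24) = 1.
Numerically: 1 ≈ 1.000000.
Is 1 < 1? NO.
Since the bound 1 is ≥ 1, the union bound is uninformative here; it does NOT by itself certify existence.

24·p = 1 ≈ 1.000000; existence NOT certified by the union bound.


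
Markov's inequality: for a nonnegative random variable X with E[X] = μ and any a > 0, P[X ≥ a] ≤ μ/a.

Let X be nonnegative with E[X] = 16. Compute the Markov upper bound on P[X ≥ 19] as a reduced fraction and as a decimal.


μ = E[X] = 16, a = 19.
Markov: P[X ≥ 19] ≤ μ/a = (16)/19 = 16/19.
Numerically: ≈ 0.84211.
(Since a = 19 > μ = 16.00000, the bound 16/19 is < 1 and informative.)

P[X ≥ 19] ≤ 16/19 ≈ 0.84211.


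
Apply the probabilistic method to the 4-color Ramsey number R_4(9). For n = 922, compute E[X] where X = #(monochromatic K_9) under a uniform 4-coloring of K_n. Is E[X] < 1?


E[X] = C(922, 9) · 4^{1 − 36} = 1275867683890227543270 · 4^{−35} = 1275867683890227543270/1180591620717411303424.
As a reduced fraction: E[X] = 637933841945113771635/590295810358705651712 ≈ 1.08070.
Is E[X] < 1? NO.
Since E[X] ≥ 1, the first-moment bound is inconclusive at n = 922; it does NOT by itself certify R_4(9) > 922.

E[X] = 637933841945113771635/590295810358705651712 ≈ 1.08070; E[X] ≥ 1; first-moment method inconclusive here.


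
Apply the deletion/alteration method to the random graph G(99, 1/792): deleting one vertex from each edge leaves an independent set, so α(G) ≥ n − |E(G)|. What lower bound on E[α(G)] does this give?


E[|E(G)|] = C(99, 2)·p = 4851 · (1/792) = 49/8.
E[α(G)] ≥ n − E[|E(G)|] = 99 − 49/8 = 743/8.
Numerically: ≈ 92.875000.
(This is only a lower bound; the true E[α(G)] may be larger.)

E[α(G)] ≥ 743/8 ≈ 92.875000.


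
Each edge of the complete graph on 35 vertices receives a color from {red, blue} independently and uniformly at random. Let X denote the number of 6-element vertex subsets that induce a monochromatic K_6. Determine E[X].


Let X = Σ_S X_S over the C(35, 6) = 1623160 subsets S of size 6, where X_S = 1 if the K_6 on S is monochromatic.
For a fixed S, the K_6 on S has C(6, 2) = 15 edges. P[all 15 edges red] = (1/2)^15, and likewise for blue, so P[monochromatic] = 2·(1/2)^15 = 2^{1 − 15} = 1/16384.
By linearity of expectation: E[X] = C(35, 6) · 2^{1 − 15} = 1623160 · 1/16384 = 202895/2048.
Numerically: E[X] ≈ 99.0698.

E[X] = C(35,6)·2^(1−C(6,2)) = 202895/2048 ≈ 99.0698.


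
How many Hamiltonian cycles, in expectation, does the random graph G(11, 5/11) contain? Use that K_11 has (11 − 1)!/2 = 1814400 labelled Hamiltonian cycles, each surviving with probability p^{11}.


K_11 has (11 − 1)!/2 = 1814400 labelled Hamiltonian cycles.
For each such Hamiltonian cycle H, let X_H = 1 if all 11 edges of H are present in G. Then P[X_H = 1] = p^{11} = (5/11)^{11} = 48828125/285311670611.
Summing the indicators: E[X] = Σ_H E[X_H] = 1814400 · p^{11} = 1814400 · 48828125/285311670611 = 88593750000000/285311670611.
Numerically: E[X] ≈ 310.5.

E[X] = 1814400 · (5/11)^{11} = 88593750000000/285311670611 ≈ 310.5.


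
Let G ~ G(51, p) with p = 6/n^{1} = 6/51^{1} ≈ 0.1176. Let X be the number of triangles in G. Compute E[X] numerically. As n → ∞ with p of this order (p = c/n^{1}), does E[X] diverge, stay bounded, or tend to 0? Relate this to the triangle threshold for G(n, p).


Number of potential triangles: C(51, 3) = 20825.
Each occurs with probability p³ ≈ (0.1176)³ ≈ 1.628333e-03.
By linearity: E[X] = C(51, 3)·p³ ≈ 20825 · 1.628333e-03 ≈ 33.9100.
Here α = 1, so p = 6/n is exactly at the triangle threshold p ~ 1/n. Asymptotically E[X] → c³/6 = 6³/6 = 36 ≈ 36.0000, a bounded constant. In this regime the triangle count is asymptotically Poisson(c³/6).

E[X] ≈ 33.9100; in regime p = Θ(1/n^{1}) E[X] stays bounded (at the triangle threshold p ~ 1/n).


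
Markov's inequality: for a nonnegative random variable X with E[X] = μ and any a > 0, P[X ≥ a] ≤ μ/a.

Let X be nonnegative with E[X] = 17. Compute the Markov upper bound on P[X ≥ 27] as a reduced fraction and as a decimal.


μ = E[X] = 17, a = 27.
Markov: P[X ≥ 27] ≤ μ/a = (17)/27 = 17/27.
Numerically: ≈ 0.630.
(Since a = 27 > μ = 17.000, the bound 17/27 is < 1 and informative.)

P[X ≥ 27] ≤ 17/27 ≈ 0.630.


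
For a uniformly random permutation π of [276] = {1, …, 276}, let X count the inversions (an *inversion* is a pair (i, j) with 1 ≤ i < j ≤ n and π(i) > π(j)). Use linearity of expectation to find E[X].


Write X = Σ X_I over the C(276, 2) = 37950 pairs i < j, with X_I the indicator of one inversion.
There are 37950 indicators.
For each fixed pair i < j, the values π(i) and π(j) are two distinct elements of {1, …, 276} in uniformly random order; by symmetry P[π(i) > π(j)] = 1/2.
By linearity: E[X] = 37950 · (1/2) = C(276, 2) · (1/2) = 37950/2 = 18975 ≈ 18975.00000.

E[X] = 18975 = 18975.00000.


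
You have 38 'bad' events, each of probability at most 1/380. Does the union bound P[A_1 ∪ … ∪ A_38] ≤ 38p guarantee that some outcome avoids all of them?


Union bound: P[∪_{i=1}^{38} A_i] ≤ Σ_i P[A_i] ≤ 38·p = 38·(1/380) = 1/10.
Numerically: 1/10 ≈ 0.1000.
Is 1/10 < 1? YES.
Since P[∪ A_i] ≤ 1/10 < 1, the complement has P[∩ A_i^c] ≥ 1 − 1/10 = 9/10 > 0, so some outcome avoids every A_i.

38·p = 1/10 ≈ 0.1000; existence CERTIFIED by the union bound.


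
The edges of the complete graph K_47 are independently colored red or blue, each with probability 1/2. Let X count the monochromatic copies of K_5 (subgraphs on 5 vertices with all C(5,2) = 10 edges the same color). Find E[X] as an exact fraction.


Let X = Σ_S X_S over the C(47, 5) = 1533939 subsets S of size 5, where X_S = 1 if the K_5 on S is monochromatic.
For a fixed S, the K_5 on S has C(5, 2) = 10 edges. P[all 10 edges red] = (1/2)^10, and likewise for blue, so P[monochromatic] = 2·(1/2)^10 = 2^{1 − 10} = 1/512.
Summing: E[X] = C(47, 5) · 2^{1 − 10} = 1533939 · 1/512 = 1533939/512.
Numerically: E[X] ≈ 2995.97461.

E[X] = C(47,5)·2^(1−C(5,2)) = 1533939/512 ≈ 2995.97461.


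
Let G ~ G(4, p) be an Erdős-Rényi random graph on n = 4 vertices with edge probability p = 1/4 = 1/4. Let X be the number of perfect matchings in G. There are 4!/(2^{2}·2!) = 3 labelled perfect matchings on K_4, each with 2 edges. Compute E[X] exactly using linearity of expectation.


K_4 has 4!/(2^{2}·2!) = 3 labelled perfect matchings.
For each such perfect matching H, let X_H = 1 if all 2 edges of H are present in G. Then P[X_H = 1] = p^{2} = (1/4)^{2} = 1/16.
Summing the indicators: E[X] = Σ_H E[X_H] = 3 · p^{2} = 3 · 1/16 = 3/16.
Numerically: E[X] ≈ 0.1875.

E[X] = 3 · (1/4)^{2} = 3/16 ≈ 0.1875.


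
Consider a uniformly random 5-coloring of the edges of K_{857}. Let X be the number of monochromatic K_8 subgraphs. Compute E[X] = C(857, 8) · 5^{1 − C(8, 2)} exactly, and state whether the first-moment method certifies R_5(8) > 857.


E[X] = C(857, 8) · 5^{1 − 28} = 6983854138365964575 · 5^{−27} = 6983854138365964575/7450580596923828125.
As a reduced fraction: E[X] = 279354165534638583/298023223876953125 ≈ 0.9374.
Is E[X] < 1? YES.
Since E[X] < 1, there exists a 5-coloring of K_{857} with no monochromatic K_8; hence R_5(8) > 857.

E[X] = 279354165534638583/298023223876953125 ≈ 0.9374; E[X] < 1, so R_5(8) > 857.


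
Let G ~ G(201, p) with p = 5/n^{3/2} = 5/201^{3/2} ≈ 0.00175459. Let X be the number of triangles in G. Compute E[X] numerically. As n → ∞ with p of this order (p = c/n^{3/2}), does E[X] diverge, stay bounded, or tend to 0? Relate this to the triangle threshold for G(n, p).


Number of potential triangles: C(201, 3) = 1333300.
Each occurs with probability p³ ≈ (0.00175459)³ ≈ 5.40166634e-09.
By linearity: E[X] = C(201, 3)·p³ ≈ 1333300 · 5.40166634e-09 ≈ 0.007202.
Since α = 3/2 > 1, p = c/n^{3/2} = o(1/n) is below the triangle threshold p ~ 1/n. Asymptotically E[X] ~ (c³/6)·n^{3(1−α)} = (5³/6)·n^{-1.5} → 0, so by Markov's inequality G has no triangles w.h.p.

E[X] ≈ 0.007202; in regime p = Θ(1/n^{3/2}) E[X] tends to 0 (below the triangle threshold p ~ 1/n).


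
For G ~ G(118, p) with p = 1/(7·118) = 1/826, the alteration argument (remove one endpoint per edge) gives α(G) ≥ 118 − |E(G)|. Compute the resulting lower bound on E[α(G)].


E[|E(G)|] = C(118, 2)·p = 6903 · (1/826) = 117/14.
E[α(G)] ≥ n − E[|E(G)|] = 118 − 117/14 = 1535/14.
Numerically: ≈ 109.642857.
(This is only a lower bound; the true E[α(G)] may be larger.)

E[α(G)] ≥ 1535/14 ≈ 109.642857.


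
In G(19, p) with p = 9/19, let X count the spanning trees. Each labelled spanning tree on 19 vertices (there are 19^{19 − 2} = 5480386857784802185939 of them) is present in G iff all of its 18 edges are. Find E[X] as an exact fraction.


K_19 has 19^{19 − 2} = 5480386857784802185939 labelled spanning trees.
For each such spanning tree H, let X_H = 1 if all 18 edges of H are present in G. Then P[X_H = 1] = p^{18} = (9/19)^{18} = 150094635296999121/104127350297911241532841.
By linearity of expectation: E[X] = Σ_H E[X_H] = 5480386857784802185939 · p^{18} = 5480386857784802185939 · 150094635296999121/104127350297911241532841 = 150094635296999121/19.
Numerically: E[X] ≈ 7.9e+15.

E[X] = 5480386857784802185939 · (9/19)^{18} = 150094635296999121/19 ≈ 7.9e+15.


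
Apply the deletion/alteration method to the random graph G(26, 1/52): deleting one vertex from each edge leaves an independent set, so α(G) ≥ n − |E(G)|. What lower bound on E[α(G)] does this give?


E[|E(G)|] = C(26, 2)·p = 325 · (1/52) = 25/4.
E[α(G)] ≥ n − E[|E(G)|] = 26 − 25/4 = 79/4.
Numerically: ≈ 19.750000.
(This is only a lower bound; the true E[α(G)] may be larger.)

E[α(G)] ≥ 79/4 ≈ 19.750000.


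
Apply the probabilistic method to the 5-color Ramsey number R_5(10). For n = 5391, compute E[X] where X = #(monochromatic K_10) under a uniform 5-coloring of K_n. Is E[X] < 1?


E[X] = C(5391, 10) · 5^{1 − 45} = 5666344714787188828795213697883 · 5^{−44} = 5666344714787188828795213697883/5684341886080801486968994140625.
As a reduced fraction: E[X] = 5666344714787188828795213697883/5684341886080801486968994140625 ≈ 0.996834.
Is E[X] < 1? YES.
Since E[X] < 1, there exists a 5-coloring of K_{5391} with no monochromatic K_10; hence R_5(10) > 5391.

E[X] = 5666344714787188828795213697883/5684341886080801486968994140625 ≈ 0.996834; E[X] < 1, so R_5(10) > 5391.


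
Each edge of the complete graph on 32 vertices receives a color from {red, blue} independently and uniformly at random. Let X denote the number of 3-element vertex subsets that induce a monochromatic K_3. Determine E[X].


Let X = Σ_S X_S over the C(32, 3) = 4960 subsets S of size 3, where X_S = 1 if the K_3 on S is monochromatic.
For a fixed S, the K_3 on S has C(3, 2) = 3 edges. P[all 3 edges red] = (1/2)^3, and likewise for blue, so P[monochromatic] = 2·(1/2)^3 = 2^{1 − 3} = 1/4.
By linearity of expectation: E[X] = C(32, 3) · 2^{1 − 3} = 4960 · 1/4 = 1240.
Numerically: E[X] ≈ 1240.0000.

E[X] = C(32,3)·2^(1−C(3,2)) = 1240 ≈ 1240.0000.


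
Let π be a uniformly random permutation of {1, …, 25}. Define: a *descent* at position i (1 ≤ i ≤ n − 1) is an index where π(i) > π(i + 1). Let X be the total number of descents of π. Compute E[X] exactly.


Write X = Σ X_I over i = 1, …, 24, with X_I the indicator of one descent.
There are 24 indicators.
For each fixed i, the pair (π(i), π(i+1)) is a uniformly random ordered pair of distinct values from {1, …, 25}; by symmetry P[π(i) > π(i+1)] = 1/2.
By linearity: E[X] = 24 · (1/2) = (25 − 1) · (1/2) = 12 ≈ 12.00000.

E[X] = 12 = 12.00000.


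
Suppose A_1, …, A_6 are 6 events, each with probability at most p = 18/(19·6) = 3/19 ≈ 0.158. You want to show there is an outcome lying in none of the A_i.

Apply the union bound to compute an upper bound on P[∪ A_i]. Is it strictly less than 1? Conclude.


Union bound: P[∪_{i=1}^{6} A_i] ≤ Σ_i P[A_i] ≤ 6·p = 6·(3/19) = 18/19.
Numerically: 18/19 ≈ 0.947.
Is 18/19 < 1? YES.
Since P[∪ A_i] ≤ 18/19 < 1, the complement has P[∩ A_i^c] ≥ 1 − 18/19 = 1/19 > 0, so some outcome avoids every A_i.

6·p = 18/19 ≈ 0.947; existence CERTIFIED by the union bound.


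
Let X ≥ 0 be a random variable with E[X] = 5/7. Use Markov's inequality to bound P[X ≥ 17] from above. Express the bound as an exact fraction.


μ = E[X] = 5/7, a = 17.
Markov: P[X ≥ 17] ≤ μ/a = (5/7)/17 = 5/119.
Numerically: ≈ 0.042.
(Since a = 17 > μ = 0.714, the bound 5/119 is < 1 and informative.)

P[X ≥ 17] ≤ 5/119 ≈ 0.042.


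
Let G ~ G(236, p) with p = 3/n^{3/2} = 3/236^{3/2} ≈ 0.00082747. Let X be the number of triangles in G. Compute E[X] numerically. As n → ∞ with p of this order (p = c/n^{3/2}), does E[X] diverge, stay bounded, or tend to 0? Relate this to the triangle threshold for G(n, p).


Number of potential triangles: C(236, 3) = 2162940.
Each occurs with probability p³ ≈ (0.00082747)³ ≈ 5.6657806e-10.
By linearity: E[X] = C(236, 3)·p³ ≈ 2162940 · 5.6657806e-10 ≈ 0.00123.
Since α = 3/2 > 1, p = c/n^{3/2} = o(1/n) is below the triangle threshold p ~ 1/n. Asymptotically E[X] ~ (c³/6)·n^{3(1−α)} = (3³/6)·n^{-1.5} → 0, so by Markov's inequality G has no triangles w.h.p.

E[X] ≈ 0.00123; in regime p = Θ(1/n^{3/2}) E[X] tends to 0 (below the triangle threshold p ~ 1/n).


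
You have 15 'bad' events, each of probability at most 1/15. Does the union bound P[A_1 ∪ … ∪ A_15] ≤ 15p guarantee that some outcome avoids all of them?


Union bound: P[∪_{i=1}^{15} A_i] ≤ Σ_i P[A_i] ≤ 15·p = 15·(1/15) = 1.
Numerically: 1 ≈ 1.00000.
Is 1 < 1? NO.
Since the bound 1 is ≥ 1, the union bound is uninformative here; it does NOT by itself certify existence.

15·p = 1 ≈ 1.00000; existence NOT certified by the union bound.


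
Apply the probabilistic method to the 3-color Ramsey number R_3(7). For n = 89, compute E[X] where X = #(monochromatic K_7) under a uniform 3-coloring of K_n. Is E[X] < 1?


E[X] = C(89, 7) · 3^{1 − 21} = 6890268572 · 3^{−20} = 6890268572/3486784401.
As a reduced fraction: E[X] = 6890268572/3486784401 ≈ 1.9761.
Is E[X] < 1? NO.
Since E[X] ≥ 1, the first-moment bound is inconclusive at n = 89; it does NOT by itself certify R_3(7) > 89.

E[X] = 6890268572/3486784401 ≈ 1.9761; E[X] ≥ 1; first-moment method inconclusive here.


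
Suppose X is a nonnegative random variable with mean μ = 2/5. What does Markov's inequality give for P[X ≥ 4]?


μ = E[X] = 2/5, a = 4.
Markov: P[X ≥ 4] ≤ μ/a = (2/5)/4 = 1/10.
Numerically: ≈ 0.1000.
(Since a = 4 > μ = 0.4000, the bound 1/10 is < 1 and informative.)

P[X ≥ 4] ≤ 1/10 ≈ 0.1000.


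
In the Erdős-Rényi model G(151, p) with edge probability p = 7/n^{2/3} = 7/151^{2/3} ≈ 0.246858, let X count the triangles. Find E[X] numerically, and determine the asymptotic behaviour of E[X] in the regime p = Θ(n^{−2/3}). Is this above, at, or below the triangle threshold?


Number of potential triangles: C(151, 3) = 562475.
Each occurs with probability p³ ≈ (0.246858)³ ≈ 1.50431999e-02.
By linearity: E[X] = C(151, 3)·p³ ≈ 562475 · 1.50431999e-02 ≈ 8461.423841.
Since α = 2/3 < 1, p = c/n^{2/3} ≫ 1/n is above the triangle threshold p ~ 1/n. Asymptotically E[X] ~ (c³/6)·n^{3(1−α)} = (7³/6)·n^{1} → ∞; triangles are abundant w.h.p.

E[X] ≈ 8461.423841; in regime p = Θ(1/n^{2/3}) E[X] diverges (above the triangle threshold p ~ 1/n).


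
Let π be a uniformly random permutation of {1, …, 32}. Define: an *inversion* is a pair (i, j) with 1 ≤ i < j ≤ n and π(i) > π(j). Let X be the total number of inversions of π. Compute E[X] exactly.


Write X = Σ X_I over the C(32, 2) = 496 pairs i < j, with X_I the indicator of one inversion.
There are 496 indicators.
For each fixed pair i < j, the values π(i) and π(j) are two distinct elements of {1, …, 32} in uniformly random order; by symmetry P[π(i) > π(j)] = 1/2.
By linearity: E[X] = 496 · (1/2) = C(32, 2) · (1/2) = 496/2 = 248 ≈ 248.00000.

E[X] = 248 = 248.00000.


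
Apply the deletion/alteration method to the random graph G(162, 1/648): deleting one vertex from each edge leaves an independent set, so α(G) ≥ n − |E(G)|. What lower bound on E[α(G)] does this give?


E[|E(G)|] = C(162, 2)·p = 13041 · (1/648) = 161/8.
E[α(G)] ≥ n − E[|E(G)|] = 162 − 161/8 = 1135/8.
Numerically: ≈ 141.87500.
(This is only a lower bound; the true E[α(G)] may be larger.)

E[α(G)] ≥ 1135/8 ≈ 141.87500.


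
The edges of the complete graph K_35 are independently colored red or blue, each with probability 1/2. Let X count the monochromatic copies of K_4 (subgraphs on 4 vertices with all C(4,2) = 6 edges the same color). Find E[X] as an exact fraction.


Let X = Σ_S X_S over the C(35, 4) = 52360 subsets S of size 4, where X_S = 1 if the K_4 on S is monochromatic.
For a fixed S, the K_4 on S has C(4, 2) = 6 edges. P[all 6 edges red] = (1/2)^6, and likewise for blue, so P[monochromatic] = 2·(1/2)^6 = 2^{1 − 6} = 1/32.
By linearity of expectation: E[X] = C(35, 4) · 2^{1 − 6} = 52360 · 1/32 = 6545/4.
Numerically: E[X] ≈ 1636.250.

E[X] = C(35,4)·2^(1−C(4,2)) = 6545/4 ≈ 1636.250.


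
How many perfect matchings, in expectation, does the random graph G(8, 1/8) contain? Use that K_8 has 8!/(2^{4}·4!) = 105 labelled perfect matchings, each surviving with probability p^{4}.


K_8 has 8!/(2^{4}·4!) = 105 labelled perfect matchings.
For each such perfect matching H, let X_H = 1 if all 4 edges of H are present in G. Then P[X_H = 1] = p^{4} = (1/8)^{4} = 1/4096.
By linearity of expectation: E[X] = Σ_H E[X_H] = 105 · p^{4} = 105 · 1/4096 = 105/4096.
Numerically: E[X] ≈ 0.025635.

E[X] = 105 · (1/8)^{4} = 105/4096 ≈ 0.025635.


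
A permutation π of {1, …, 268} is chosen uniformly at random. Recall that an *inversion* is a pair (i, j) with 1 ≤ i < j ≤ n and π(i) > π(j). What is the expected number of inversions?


Write X = Σ X_I over the C(268, 2) = 35778 pairs i < j, with X_I the indicator of one inversion.
There are 35778 indicators.
For each fixed pair i < j, the values π(i) and π(j) are two distinct elements of {1, …, 268} in uniformly random order; by symmetry P[π(i) > π(j)] = 1/2.
By linearity: E[X] = 35778 · (1/2) = C(268, 2) · (1/2) = 35778/2 = 17889 ≈ 17889.000.

E[X] = 17889 = 17889.000.


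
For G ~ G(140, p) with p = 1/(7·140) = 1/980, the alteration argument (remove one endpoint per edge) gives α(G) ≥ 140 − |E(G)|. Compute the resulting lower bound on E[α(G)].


E[|E(G)|] = C(140, 2)·p = 9730 · (1/980) = 139/14.
E[α(G)] ≥ n − E[|E(G)|] = 140 − 139/14 = 1821/14.
Numerically: ≈ 130.07143.
(This is only a lower bound; the true E[α(G)] may be larger.)

E[α(G)] ≥ 1821/14 ≈ 130.07143.
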